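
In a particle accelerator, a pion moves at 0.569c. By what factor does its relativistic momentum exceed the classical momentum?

p_rel = γmv, p_class = mv
Ratio = γ = 1/√(1 - 0.569²)
= 1/√(0.676239) = 1.216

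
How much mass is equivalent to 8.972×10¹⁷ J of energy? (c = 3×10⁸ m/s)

From E = mc², we get m = E/c²
c² = (3×10⁸)² = 9×10¹⁶ m²/s²
m = 8.972×10¹⁷ / 9×10¹⁶ = 9.969 kg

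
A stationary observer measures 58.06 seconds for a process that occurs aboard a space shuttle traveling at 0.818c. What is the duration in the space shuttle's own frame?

Dilated time Δt = 58.06 seconds
γ = 1/√(1 - 0.818²) = 1.7385
Δt₀ = Δt/γ = 58.06/1.7385 = 33.40 seconds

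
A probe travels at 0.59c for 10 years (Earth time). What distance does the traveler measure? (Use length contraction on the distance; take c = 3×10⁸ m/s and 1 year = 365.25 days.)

Earth distance: d = v × t = 0.59c × 10 yr = 5.5857×10¹⁶ m
γ = 1.2385
d' = d/γ = 5.5857×10¹⁶/1.2385 = 4.510×10¹⁶ m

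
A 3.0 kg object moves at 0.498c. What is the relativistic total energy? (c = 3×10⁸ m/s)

γ = 1/√(1 - 0.498²) = 1.1532
mc² = 3.0 × (3×10⁸)² = 2.700×10¹⁷ J
E = γmc² = 1.1532 × 2.700×10¹⁷ = 3.114×10¹⁷ J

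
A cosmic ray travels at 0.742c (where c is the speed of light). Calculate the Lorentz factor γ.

v/c = 0.742, so (v/c)² = 0.550564
1 - (v/c)² = 0.449436
γ = 1/√(0.449436) = 1.492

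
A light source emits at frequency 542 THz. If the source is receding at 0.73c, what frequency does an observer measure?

β = v/c = 0.73
(1-β)/(1+β) = 0.27/1.73 = 0.1561
Doppler factor = √(0.1561) = 0.3951
f_obs = 542 × 0.3951 = 214.1 THz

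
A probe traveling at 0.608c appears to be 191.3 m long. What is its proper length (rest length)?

Contracted length L = 191.3 m
γ = 1/√(1 - 0.608²) = 1.260
L₀ = γL = 1.260 × 191.3 = 241.0 m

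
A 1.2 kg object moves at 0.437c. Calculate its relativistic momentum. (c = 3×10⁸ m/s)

γ = 1/√(1 - 0.437²) = 1.112
v = 0.437 × 3×10⁸ = 1.311×10⁸ m/s
p = γmv = 1.112 × 1.2 × 1.311×10⁸ = 1.749×10⁸ kg·m/s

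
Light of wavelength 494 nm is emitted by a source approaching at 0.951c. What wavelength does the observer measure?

β = 0.951
Wavelength Doppler factor = √(0.049/1.951) = √(0.025115) = 0.15848
λ_obs = 494 × 0.15848 = 78.29 nm (blueshift)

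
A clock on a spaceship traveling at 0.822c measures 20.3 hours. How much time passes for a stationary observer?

Proper time Δt₀ = 20.3 hours
γ = 1/√(1 - 0.822²) = 1.756
Δt = γΔt₀ = 1.756 × 20.3 = 35.65 hours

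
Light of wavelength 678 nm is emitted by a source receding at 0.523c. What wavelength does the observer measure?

β = 0.523
Wavelength Doppler factor = √(1.523/0.477) = √(3.19287) = 1.78686
λ_obs = 678 × 1.78686 = 1211 nm (redshift)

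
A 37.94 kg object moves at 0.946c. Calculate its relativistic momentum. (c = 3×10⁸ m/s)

γ = 1/√(1 - 0.946²) = 3.085
v = 0.946 × 3×10⁸ = 2.838×10⁸ m/s
p = γmv = 3.085 × 37.94 × 2.838×10⁸ = 3.322×10¹⁰ kg·m/s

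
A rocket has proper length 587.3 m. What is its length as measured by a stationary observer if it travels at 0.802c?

Proper length L₀ = 587.3 m
γ = 1/√(1 - 0.802²) = 1.674
L = L₀/γ = 587.3/1.674 = 350.8 m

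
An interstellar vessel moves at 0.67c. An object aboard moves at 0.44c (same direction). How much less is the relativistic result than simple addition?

Classical: u' + v = 0.44 + 0.67 = 1.11c
Relativistic: u = (0.44 + 0.67)/(1 + 0.2948) = 1.11/1.2948 = 0.8573c
Difference: 1.11 - 0.8573 = 0.2527c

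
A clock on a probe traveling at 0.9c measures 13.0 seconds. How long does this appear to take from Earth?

Proper time Δt₀ = 13.0 seconds
γ = 1/√(1 - 0.9²) = 2.294
Δt = γΔt₀ = 2.294 × 13.0 = 29.82 seconds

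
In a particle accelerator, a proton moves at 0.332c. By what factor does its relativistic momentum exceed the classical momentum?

p_rel = γmv, p_class = mv
Ratio = γ = 1/√(1 - 0.332²)
= 1/√(0.889776) = 1.060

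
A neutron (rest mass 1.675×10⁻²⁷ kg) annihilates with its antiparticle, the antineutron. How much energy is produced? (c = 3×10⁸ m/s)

Both particles have the same rest mass, so total mass = 2m
E = 2m·c² = 2 × 1.675×10⁻²⁷ × (3×10⁸)²
= 2 × 1.675×10⁻²⁷ × 9×10¹⁶
= 3.015×10⁻¹⁰ J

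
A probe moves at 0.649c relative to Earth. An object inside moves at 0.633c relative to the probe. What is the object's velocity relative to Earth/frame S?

u = (u' + v)/(1 + u'v/c²)
Numerator: 0.633 + 0.649 = 1.282
Denominator: 1 + 0.410817 = 1.410817
u = 1.282/1.410817 = 0.9087c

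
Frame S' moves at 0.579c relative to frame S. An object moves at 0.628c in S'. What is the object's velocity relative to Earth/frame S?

u = (u' + v)/(1 + u'v/c²)
Numerator: 0.628 + 0.579 = 1.207
Denominator: 1 + 0.363612 = 1.363612
u = 1.207/1.363612 = 0.8851c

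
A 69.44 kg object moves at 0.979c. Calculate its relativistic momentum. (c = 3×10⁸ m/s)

γ = 1/√(1 - 0.979²) = 4.905
v = 0.979 × 3×10⁸ = 2.937×10⁸ m/s
p = γmv = 4.905 × 69.44 × 2.937×10⁸ = 1.000×10¹¹ kg·m/s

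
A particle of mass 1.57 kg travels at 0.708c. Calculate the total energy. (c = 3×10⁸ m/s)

γ = 1/√(1 - 0.708²) = 1.416
mc² = 1.57 × (3×10⁸)² = 1.413×10¹⁷ J
E = γmc² = 1.416 × 1.413×10¹⁷ = 2.001×10¹⁷ J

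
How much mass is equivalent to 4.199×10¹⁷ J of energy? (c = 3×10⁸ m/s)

From E = mc², we get m = E/c²
c² = (3×10⁸)² = 9×10¹⁶ m²/s²
m = 4.199×10¹⁷ / 9×10¹⁶ = 4.666 kg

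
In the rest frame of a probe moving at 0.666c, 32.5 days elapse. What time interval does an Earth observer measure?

Proper time Δt₀ = 32.5 days
γ = 1/√(1 - 0.666²) = 1.3406
Δt = γΔt₀ = 1.3406 × 32.5 = 43.57 days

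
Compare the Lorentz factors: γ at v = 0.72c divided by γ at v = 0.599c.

γ₁ = 1/√(1 - 0.72²) = 1.441
γ₂ = 1/√(1 - 0.599²) = 1.249
γ₁/γ₂ = 1.441/1.249 = 1.154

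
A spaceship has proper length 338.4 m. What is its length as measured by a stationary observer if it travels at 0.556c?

Proper length L₀ = 338.4 m
γ = 1/√(1 - 0.556²) = 1.203
L = L₀/γ = 338.4/1.203 = 281.3 m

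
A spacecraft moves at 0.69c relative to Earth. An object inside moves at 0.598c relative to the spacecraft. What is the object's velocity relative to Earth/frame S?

u = (u' + v)/(1 + u'v/c²)
Numerator: 0.598 + 0.69 = 1.288
Denominator: 1 + 0.41262 = 1.41262
u = 1.288/1.41262 = 0.9118c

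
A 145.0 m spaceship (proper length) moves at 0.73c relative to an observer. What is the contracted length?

Proper length L₀ = 145.0 m
γ = 1/√(1 - 0.73²) = 1.4632
L = L₀/γ = 145.0/1.4632 = 99.10 m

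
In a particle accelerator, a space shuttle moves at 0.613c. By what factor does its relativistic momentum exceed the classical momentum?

p_rel = γmv, p_class = mv
Ratio = γ = 1/√(1 - 0.613²)
= 1/√(0.624231) = 1.266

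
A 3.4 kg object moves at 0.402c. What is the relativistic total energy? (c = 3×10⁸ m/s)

γ = 1/√(1 - 0.402²) = 1.092
mc² = 3.4 × (3×10⁸)² = 3.060×10¹⁷ J
E = γmc² = 1.092 × 3.060×10¹⁷ = 3.342×10¹⁷ J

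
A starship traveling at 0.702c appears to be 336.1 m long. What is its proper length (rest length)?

Contracted length L = 336.1 m
γ = 1/√(1 - 0.702²) = 1.404
L₀ = γL = 1.404 × 336.1 = 471.9 m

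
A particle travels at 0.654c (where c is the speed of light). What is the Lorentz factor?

v/c = 0.654, so (v/c)² = 0.427716
1 - (v/c)² = 0.572284
γ = 1/√(0.572284) = 1.322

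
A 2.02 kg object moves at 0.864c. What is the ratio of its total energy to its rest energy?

E = γmc², E₀ = mc²
E/E₀ = γ = 1/√(1 - 0.864²) = 1.986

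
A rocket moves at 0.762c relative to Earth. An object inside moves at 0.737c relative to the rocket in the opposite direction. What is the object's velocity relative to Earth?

Object's velocity in rocket frame is u' = -0.737c
u = (u' + v)/(1 + u'v/c²) = (v - 0.737)/(1 - 0.737·v/c²)
Numerator: 0.762 - 0.737 = 0.025
Denominator: 1 - 0.561594 = 0.438406
u = 0.025/0.438406 = 0.05702c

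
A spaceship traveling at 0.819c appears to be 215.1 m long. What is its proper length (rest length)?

Contracted length L = 215.1 m
γ = 1/√(1 - 0.819²) = 1.743
L₀ = γL = 1.743 × 215.1 = 374.9 m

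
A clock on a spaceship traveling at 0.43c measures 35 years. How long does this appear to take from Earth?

Proper time Δt₀ = 35 years
γ = 1/√(1 - 0.43²) = 1.1076
Δt = γΔt₀ = 1.1076 × 35 = 38.77 years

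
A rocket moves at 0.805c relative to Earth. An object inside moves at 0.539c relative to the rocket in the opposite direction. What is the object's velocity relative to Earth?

Object's velocity in rocket frame is u' = -0.539c
u = (u' + v)/(1 + u'v/c²) = (v - 0.539)/(1 - 0.539·v/c²)
Numerator: 0.805 - 0.539 = 0.266
Denominator: 1 - 0.433895 = 0.566105
u = 0.266/0.566105 = 0.4699c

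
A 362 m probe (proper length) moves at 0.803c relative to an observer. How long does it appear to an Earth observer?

Proper length L₀ = 362 m
γ = 1/√(1 - 0.803²) = 1.678
L = L₀/γ = 362/1.678 = 215.7 m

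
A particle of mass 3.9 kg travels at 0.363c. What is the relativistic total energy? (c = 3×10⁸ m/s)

γ = 1/√(1 - 0.363²) = 1.0732
mc² = 3.9 × (3×10⁸)² = 3.510×10¹⁷ J
E = γmc² = 1.0732 × 3.510×10¹⁷ = 3.767×10¹⁷ J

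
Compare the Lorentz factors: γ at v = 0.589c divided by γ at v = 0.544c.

γ₁ = 1/√(1 - 0.589²) = 1.237
γ₂ = 1/√(1 - 0.544²) = 1.192
γ₁/γ₂ = 1.237/1.192 = 1.038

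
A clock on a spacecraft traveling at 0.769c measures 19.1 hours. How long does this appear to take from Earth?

Proper time Δt₀ = 19.1 hours
γ = 1/√(1 - 0.769²) = 1.5643
Δt = γΔt₀ = 1.5643 × 19.1 = 29.88 hours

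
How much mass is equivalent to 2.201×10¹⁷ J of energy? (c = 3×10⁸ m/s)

From E = mc², we get m = E/c²
c² = (3×10⁸)² = 9×10¹⁶ m²/s²
m = 2.201×10¹⁷ / 9×10¹⁶ = 2.446 kg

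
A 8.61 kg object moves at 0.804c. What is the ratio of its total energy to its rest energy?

E = γmc², E₀ = mc²
E/E₀ = γ = 1/√(1 - 0.804²) = 1.682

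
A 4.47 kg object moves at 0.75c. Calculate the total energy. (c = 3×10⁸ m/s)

γ = 1/√(1 - 0.75²) = 1.5119
mc² = 4.47 × (3×10⁸)² = 4.023×10¹⁷ J
E = γmc² = 1.5119 × 4.023×10¹⁷ = 6.082×10¹⁷ J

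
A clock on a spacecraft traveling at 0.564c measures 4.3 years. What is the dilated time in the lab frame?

Proper time Δt₀ = 4.3 years
γ = 1/√(1 - 0.564²) = 1.211
Δt = γΔt₀ = 1.211 × 4.3 = 5.207 years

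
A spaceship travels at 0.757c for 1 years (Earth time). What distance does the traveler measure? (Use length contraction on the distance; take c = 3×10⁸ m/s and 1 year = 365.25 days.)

Earth distance: d = v × t = 0.757c × 1 yr = 7.1667×10¹⁵ m
γ = 1.5304
d' = d/γ = 7.1667×10¹⁵/1.5304 = 4.683×10¹⁵ m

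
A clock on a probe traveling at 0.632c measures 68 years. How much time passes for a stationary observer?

Proper time Δt₀ = 68 years
γ = 1/√(1 - 0.632²) = 1.2904
Δt = γΔt₀ = 1.2904 × 68 = 87.75 years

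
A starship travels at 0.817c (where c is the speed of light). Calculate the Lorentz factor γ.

v/c = 0.817, so (v/c)² = 0.667489
1 - (v/c)² = 0.332511
γ = 1/√(0.332511) = 1.734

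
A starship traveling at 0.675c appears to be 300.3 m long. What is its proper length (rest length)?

Contracted length L = 300.3 m
γ = 1/√(1 - 0.675²) = 1.3553
L₀ = γL = 1.3553 × 300.3 = 407.0 m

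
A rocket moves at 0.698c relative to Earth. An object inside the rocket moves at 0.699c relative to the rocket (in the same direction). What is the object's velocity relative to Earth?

u = (u' + v)/(1 + u'v/c²)
Numerator: 0.699 + 0.698 = 1.397
Denominator: 1 + 0.487902 = 1.487902
u = 1.397/1.487902 = 0.9389c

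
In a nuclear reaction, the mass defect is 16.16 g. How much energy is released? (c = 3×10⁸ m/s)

Convert mass defect: Δm = 16.16 g = 0.01616 kg
E = Δm·c² = 0.01616 × (3×10⁸)²
= 0.01616 × 9×10¹⁶ = 1.454×10¹⁵ J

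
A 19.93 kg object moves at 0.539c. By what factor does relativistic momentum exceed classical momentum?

p_rel = γmv, p_class = mv
Ratio = γ = 1/√(1 - 0.539²) = 1.187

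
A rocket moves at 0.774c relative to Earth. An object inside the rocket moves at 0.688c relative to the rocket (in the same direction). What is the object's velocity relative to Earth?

u = (u' + v)/(1 + u'v/c²)
Numerator: 0.688 + 0.774 = 1.462
Denominator: 1 + 0.532512 = 1.532512
u = 1.462/1.532512 = 0.9540c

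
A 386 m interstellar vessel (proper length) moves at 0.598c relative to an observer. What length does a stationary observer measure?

Proper length L₀ = 386 m
γ = 1/√(1 - 0.598²) = 1.2477
L = L₀/γ = 386/1.2477 = 309.4 m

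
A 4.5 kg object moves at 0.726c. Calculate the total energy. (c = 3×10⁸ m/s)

γ = 1/√(1 - 0.726²) = 1.454
mc² = 4.5 × (3×10⁸)² = 4.050×10¹⁷ J
E = γmc² = 1.454 × 4.050×10¹⁷ = 5.889×10¹⁷ J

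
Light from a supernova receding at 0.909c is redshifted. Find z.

β = 0.909
(1+β)/(1-β) = 1.909/0.091 = 20.98
√(20.98) = 4.580
z = 4.580 - 1 = 3.580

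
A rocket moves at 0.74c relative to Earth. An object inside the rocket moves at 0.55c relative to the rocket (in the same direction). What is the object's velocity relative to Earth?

u = (u' + v)/(1 + u'v/c²)
Numerator: 0.55 + 0.74 = 1.29
Denominator: 1 + 0.407 = 1.407
u = 1.29/1.407 = 0.9168c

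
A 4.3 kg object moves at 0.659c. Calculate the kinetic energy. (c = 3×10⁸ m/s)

γ = 1/√(1 - 0.659²) = 1.3295
γ - 1 = 0.3295
KE = (γ-1)mc² = 0.3295 × 4.3 × (3×10⁸)² = 1.275×10¹⁷ J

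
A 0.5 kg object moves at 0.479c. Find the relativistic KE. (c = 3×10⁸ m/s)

γ = 1/√(1 - 0.479²) = 1.1392
γ - 1 = 0.1392
KE = (γ-1)mc² = 0.1392 × 0.5 × (3×10⁸)² = 6.264×10¹⁵ J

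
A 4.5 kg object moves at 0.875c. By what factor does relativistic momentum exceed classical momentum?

p_rel = γmv, p_class = mv
Ratio = γ = 1/√(1 - 0.875²) = 2.066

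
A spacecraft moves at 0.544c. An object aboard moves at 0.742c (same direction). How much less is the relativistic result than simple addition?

Classical: u' + v = 0.742 + 0.544 = 1.286c
Relativistic: u = (0.742 + 0.544)/(1 + 0.403648) = 1.286/1.403648 = 0.9162c
Difference: 1.286 - 0.9162 = 0.3698c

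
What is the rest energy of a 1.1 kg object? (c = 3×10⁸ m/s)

c² = (3×10⁸)² = 9.000×10¹⁶ m²/s²
E₀ = mc² = 1.1 × 9.000×10¹⁶ = 9.900×10¹⁶ J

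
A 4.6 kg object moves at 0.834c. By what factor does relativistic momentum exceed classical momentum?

p_rel = γmv, p_class = mv
Ratio = γ = 1/√(1 - 0.834²) = 1.812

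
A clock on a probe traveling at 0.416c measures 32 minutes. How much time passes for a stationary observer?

Proper time Δt₀ = 32 minutes
γ = 1/√(1 - 0.416²) = 1.0997
Δt = γΔt₀ = 1.0997 × 32 = 35.19 minutes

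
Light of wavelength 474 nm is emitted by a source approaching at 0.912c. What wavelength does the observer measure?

β = 0.912
Wavelength Doppler factor = √(0.088/1.912) = √(0.04603) = 0.2145
λ_obs = 474 × 0.2145 = 101.7 nm (blueshift)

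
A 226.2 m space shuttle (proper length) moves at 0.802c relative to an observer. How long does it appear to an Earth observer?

Proper length L₀ = 226.2 m
γ = 1/√(1 - 0.802²) = 1.674
L = L₀/γ = 226.2/1.674 = 135.1 m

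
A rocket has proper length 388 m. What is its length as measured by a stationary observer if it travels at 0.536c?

Proper length L₀ = 388 m
γ = 1/√(1 - 0.536²) = 1.1845
L = L₀/γ = 388/1.1845 = 327.6 m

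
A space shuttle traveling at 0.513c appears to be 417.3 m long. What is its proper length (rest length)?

Contracted length L = 417.3 m
γ = 1/√(1 - 0.513²) = 1.16497
L₀ = γL = 1.16497 × 417.3 = 486.1 m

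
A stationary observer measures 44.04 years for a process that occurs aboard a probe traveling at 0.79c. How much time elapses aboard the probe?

Dilated time Δt = 44.04 years
γ = 1/√(1 - 0.79²) = 1.631
Δt₀ = Δt/γ = 44.04/1.631 = 27.00 years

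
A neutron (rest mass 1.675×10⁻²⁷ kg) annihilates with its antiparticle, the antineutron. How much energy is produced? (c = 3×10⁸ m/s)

Both particles have the same rest mass, so total mass = 2m
E = 2m·c² = 2 × 1.675×10⁻²⁷ × (3×10⁸)²
= 2 × 1.675×10⁻²⁷ × 9×10¹⁶
= 3.015×10⁻¹⁰ J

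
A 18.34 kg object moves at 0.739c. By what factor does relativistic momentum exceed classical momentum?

p_rel = γmv, p_class = mv
Ratio = γ = 1/√(1 - 0.739²) = 1.484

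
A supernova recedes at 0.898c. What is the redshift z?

β = 0.898
(1+β)/(1-β) = 1.898/0.102 = 18.61
√(18.61) = 4.314
z = 4.314 - 1 = 3.314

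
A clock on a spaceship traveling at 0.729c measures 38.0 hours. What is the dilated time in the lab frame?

Proper time Δt₀ = 38.0 hours
γ = 1/√(1 - 0.729²) = 1.4609
Δt = γΔt₀ = 1.4609 × 38.0 = 55.51 hours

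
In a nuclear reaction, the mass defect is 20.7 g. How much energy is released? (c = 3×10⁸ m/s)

Convert mass defect: Δm = 20.7 g = 0.0207 kg
E = Δm·c² = 0.0207 × (3×10⁸)²
= 0.0207 × 9×10¹⁶ = 1.863×10¹⁵ J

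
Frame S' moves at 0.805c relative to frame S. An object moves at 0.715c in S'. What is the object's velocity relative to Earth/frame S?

u = (u' + v)/(1 + u'v/c²)
Numerator: 0.715 + 0.805 = 1.52
Denominator: 1 + 0.575575 = 1.575575
u = 1.52/1.575575 = 0.9647c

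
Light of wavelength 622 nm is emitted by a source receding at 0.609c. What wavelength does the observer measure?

β = 0.609
Wavelength Doppler factor = √(1.609/0.391) = √(4.115) = 2.029
λ_obs = 622 × 2.029 = 1262 nm (redshift)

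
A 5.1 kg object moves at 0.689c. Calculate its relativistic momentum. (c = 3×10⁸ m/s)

γ = 1/√(1 - 0.689²) = 1.380
v = 0.689 × 3×10⁸ = 2.067×10⁸ m/s
p = γmv = 1.380 × 5.1 × 2.067×10⁸ = 1.455×10⁹ kg·m/s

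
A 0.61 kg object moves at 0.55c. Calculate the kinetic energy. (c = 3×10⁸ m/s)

γ = 1/√(1 - 0.55²) = 1.1974
γ - 1 = 0.1974
KE = (γ-1)mc² = 0.1974 × 0.61 × (3×10⁸)² = 1.084×10¹⁶ J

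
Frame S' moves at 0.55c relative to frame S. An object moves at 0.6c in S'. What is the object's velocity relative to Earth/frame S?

u = (u' + v)/(1 + u'v/c²)
Numerator: 0.6 + 0.55 = 1.15
Denominator: 1 + 0.33 = 1.33
u = 1.15/1.33 = 0.8647c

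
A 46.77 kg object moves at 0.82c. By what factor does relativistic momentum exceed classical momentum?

p_rel = γmv, p_class = mv
Ratio = γ = 1/√(1 - 0.82²) = 1.747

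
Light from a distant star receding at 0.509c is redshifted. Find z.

β = 0.509
(1+β)/(1-β) = 1.509/0.491 = 3.0733
√(3.0733) = 1.7531
z = 1.7531 - 1 = 0.7531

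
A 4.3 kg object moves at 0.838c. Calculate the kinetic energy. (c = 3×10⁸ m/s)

γ = 1/√(1 - 0.838²) = 1.8326
γ - 1 = 0.8326
KE = (γ-1)mc² = 0.8326 × 4.3 × (3×10⁸)² = 3.222×10¹⁷ J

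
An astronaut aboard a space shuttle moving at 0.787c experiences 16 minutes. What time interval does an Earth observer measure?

Proper time Δt₀ = 16 minutes
γ = 1/√(1 - 0.787²) = 1.6209
Δt = γΔt₀ = 1.6209 × 16 = 25.93 minutes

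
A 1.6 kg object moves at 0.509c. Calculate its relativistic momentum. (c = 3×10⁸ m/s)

γ = 1/√(1 - 0.509²) = 1.16176
v = 0.509 × 3×10⁸ = 1.527×10⁸ m/s
p = γmv = 1.16176 × 1.6 × 1.527×10⁸ = 2.838×10⁸ kg·m/s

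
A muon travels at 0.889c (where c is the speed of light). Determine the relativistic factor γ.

v/c = 0.889, so (v/c)² = 0.790321
1 - (v/c)² = 0.209679
γ = 1/√(0.209679) = 2.184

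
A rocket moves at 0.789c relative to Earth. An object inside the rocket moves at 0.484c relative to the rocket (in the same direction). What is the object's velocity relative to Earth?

u = (u' + v)/(1 + u'v/c²)
Numerator: 0.484 + 0.789 = 1.273
Denominator: 1 + 0.381876 = 1.381876
u = 1.273/1.381876 = 0.9212c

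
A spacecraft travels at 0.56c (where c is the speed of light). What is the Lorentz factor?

v/c = 0.56, so (v/c)² = 0.3136
1 - (v/c)² = 0.6864
γ = 1/√(0.6864) = 1.207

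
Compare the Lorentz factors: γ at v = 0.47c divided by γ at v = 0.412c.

γ₁ = 1/√(1 - 0.47²) = 1.1329
γ₂ = 1/√(1 - 0.412²) = 1.0975
γ₁/γ₂ = 1.1329/1.0975 = 1.032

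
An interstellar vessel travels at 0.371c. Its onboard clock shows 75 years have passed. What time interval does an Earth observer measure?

Proper time Δt₀ = 75 years
γ = 1/√(1 - 0.371²) = 1.07685
Δt = γΔt₀ = 1.07685 × 75 = 80.76 years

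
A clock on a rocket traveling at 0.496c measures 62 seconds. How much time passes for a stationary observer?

Proper time Δt₀ = 62 seconds
γ = 1/√(1 - 0.496²) = 1.1516
Δt = γΔt₀ = 1.1516 × 62 = 71.40 seconds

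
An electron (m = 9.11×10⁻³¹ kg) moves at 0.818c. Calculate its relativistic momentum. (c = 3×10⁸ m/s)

γ = 1/√(1 - 0.818²) = 1.7385
v = 0.818 × 3×10⁸ = 2.454×10⁸ m/s
p = γmv = 1.7385 × 9.11×10⁻³¹ × 2.454×10⁸ = 3.887×10⁻²² kg·m/s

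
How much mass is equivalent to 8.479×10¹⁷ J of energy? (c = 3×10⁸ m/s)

From E = mc², we get m = E/c²
c² = (3×10⁸)² = 9×10¹⁶ m²/s²
m = 8.479×10¹⁷ / 9×10¹⁶ = 9.421 kg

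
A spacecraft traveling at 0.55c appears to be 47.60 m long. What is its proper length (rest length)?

Contracted length L = 47.60 m
γ = 1/√(1 - 0.55²) = 1.19737
L₀ = γL = 1.19737 × 47.60 = 56.99 m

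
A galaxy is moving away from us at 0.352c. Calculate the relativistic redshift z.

β = 0.352
(1+β)/(1-β) = 1.352/0.648 = 2.0864
√(2.0864) = 1.4444
z = 1.4444 - 1 = 0.4444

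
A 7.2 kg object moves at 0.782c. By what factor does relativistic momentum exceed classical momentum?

p_rel = γmv, p_class = mv
Ratio = γ = 1/√(1 - 0.782²) = 1.604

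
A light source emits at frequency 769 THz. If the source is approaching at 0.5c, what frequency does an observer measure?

β = v/c = 0.5
(1+β)/(1-β) = 1.5/0.5 = 3.000
Doppler factor = √(3.000) = 1.732
f_obs = 769 × 1.732 = 1332 THz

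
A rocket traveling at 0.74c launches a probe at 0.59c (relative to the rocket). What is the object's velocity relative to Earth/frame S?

u = (u' + v)/(1 + u'v/c²)
Numerator: 0.59 + 0.74 = 1.33
Denominator: 1 + 0.4366 = 1.4366
u = 1.33/1.4366 = 0.9258c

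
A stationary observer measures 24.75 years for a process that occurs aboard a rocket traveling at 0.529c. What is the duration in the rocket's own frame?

Dilated time Δt = 24.75 years
γ = 1/√(1 - 0.529²) = 1.1784
Δt₀ = Δt/γ = 24.75/1.1784 = 21.00 years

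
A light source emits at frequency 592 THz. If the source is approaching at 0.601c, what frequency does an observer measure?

β = v/c = 0.601
(1+β)/(1-β) = 1.601/0.399 = 4.013
Doppler factor = √(4.013) = 2.003
f_obs = 592 × 2.003 = 1186 THz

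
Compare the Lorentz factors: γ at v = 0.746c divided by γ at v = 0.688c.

γ₁ = 1/√(1 - 0.746²) = 1.502
γ₂ = 1/√(1 - 0.688²) = 1.378
γ₁/γ₂ = 1.502/1.378 = 1.090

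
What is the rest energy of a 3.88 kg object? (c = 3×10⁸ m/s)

c² = (3×10⁸)² = 9.000×10¹⁶ m²/s²
E₀ = mc² = 3.88 × 9.000×10¹⁶ = 3.492×10¹⁷ J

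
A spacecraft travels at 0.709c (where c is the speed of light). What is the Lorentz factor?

v/c = 0.709, so (v/c)² = 0.502681
1 - (v/c)² = 0.497319
γ = 1/√(0.497319) = 1.418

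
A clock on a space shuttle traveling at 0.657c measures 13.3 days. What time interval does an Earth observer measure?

Proper time Δt₀ = 13.3 days
γ = 1/√(1 - 0.657²) = 1.326
Δt = γΔt₀ = 1.326 × 13.3 = 17.64 days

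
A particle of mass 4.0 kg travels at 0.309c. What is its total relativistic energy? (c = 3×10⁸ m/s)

γ = 1/√(1 - 0.309²) = 1.0515
mc² = 4.0 × (3×10⁸)² = 3.600×10¹⁷ J
E = γmc² = 1.0515 × 3.600×10¹⁷ = 3.785×10¹⁷ J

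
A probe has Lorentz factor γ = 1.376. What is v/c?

From γ = 1/√(1 - v²/c²):
1/γ² = 1/1.376² = 0.5282
v²/c² = 1 - 0.5282 = 0.4718
v/c = √(0.4718) = 0.6869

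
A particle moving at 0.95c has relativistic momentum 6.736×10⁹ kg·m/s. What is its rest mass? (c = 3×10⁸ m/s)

γ = 1/√(1 - 0.95²) = 3.2026
v = 0.95 × 3×10⁸ = 2.850×10⁸ m/s
m = p/(γv) = 6.736×10⁹/(3.2026 × 2.850×10⁸) = 7.380 kg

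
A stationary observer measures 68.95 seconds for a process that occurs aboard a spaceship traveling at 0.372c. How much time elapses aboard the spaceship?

Dilated time Δt = 68.95 seconds
γ = 1/√(1 - 0.372²) = 1.0773
Δt₀ = Δt/γ = 68.95/1.0773 = 64.00 seconds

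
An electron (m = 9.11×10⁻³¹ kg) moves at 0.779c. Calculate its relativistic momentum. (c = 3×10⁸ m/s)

γ = 1/√(1 - 0.779²) = 1.5948
v = 0.779 × 3×10⁸ = 2.337×10⁸ m/s
p = γmv = 1.5948 × 9.11×10⁻³¹ × 2.337×10⁸ = 3.395×10⁻²² kg·m/s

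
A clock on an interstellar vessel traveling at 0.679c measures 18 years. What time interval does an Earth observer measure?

Proper time Δt₀ = 18 years
γ = 1/√(1 - 0.679²) = 1.362
Δt = γΔt₀ = 1.362 × 18 = 24.52 years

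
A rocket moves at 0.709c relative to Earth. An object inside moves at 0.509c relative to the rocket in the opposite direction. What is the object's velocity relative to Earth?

Object's velocity in rocket frame is u' = -0.509c
u = (u' + v)/(1 + u'v/c²) = (v - 0.509)/(1 - 0.509·v/c²)
Numerator: 0.709 - 0.509 = 0.2
Denominator: 1 - 0.360881 = 0.639119
u = 0.2/0.639119 = 0.3129c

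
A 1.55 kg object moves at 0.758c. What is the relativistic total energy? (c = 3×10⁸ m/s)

γ = 1/√(1 - 0.758²) = 1.533
mc² = 1.55 × (3×10⁸)² = 1.395×10¹⁷ J
E = γmc² = 1.533 × 1.395×10¹⁷ = 2.139×10¹⁷ J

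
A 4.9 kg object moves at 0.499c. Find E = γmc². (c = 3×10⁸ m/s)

γ = 1/√(1 - 0.499²) = 1.154
mc² = 4.9 × (3×10⁸)² = 4.410×10¹⁷ J
E = γmc² = 1.154 × 4.410×10¹⁷ = 5.089×10¹⁷ J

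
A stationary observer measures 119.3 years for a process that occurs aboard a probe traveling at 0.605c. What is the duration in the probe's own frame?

Dilated time Δt = 119.3 years
γ = 1/√(1 - 0.605²) = 1.2559
Δt₀ = Δt/γ = 119.3/1.2559 = 94.99 years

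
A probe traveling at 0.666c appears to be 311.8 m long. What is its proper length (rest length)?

Contracted length L = 311.8 m
γ = 1/√(1 - 0.666²) = 1.3406
L₀ = γL = 1.3406 × 311.8 = 418.0 m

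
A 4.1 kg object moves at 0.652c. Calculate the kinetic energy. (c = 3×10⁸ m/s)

γ = 1/√(1 - 0.652²) = 1.3189
γ - 1 = 0.3189
KE = (γ-1)mc² = 0.3189 × 4.1 × (3×10⁸)² = 1.177×10¹⁷ J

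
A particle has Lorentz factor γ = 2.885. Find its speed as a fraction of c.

From γ = 1/√(1 - v²/c²):
1/γ² = 1/2.885² = 0.1201
v²/c² = 1 - 0.1201 = 0.8799
v/c = √(0.8799) = 0.9380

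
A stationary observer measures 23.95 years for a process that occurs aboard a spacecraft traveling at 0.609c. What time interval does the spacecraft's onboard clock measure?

Dilated time Δt = 23.95 years
γ = 1/√(1 - 0.609²) = 1.2608
Δt₀ = Δt/γ = 23.95/1.2608 = 19.00 years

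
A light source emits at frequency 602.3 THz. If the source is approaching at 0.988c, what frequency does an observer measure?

β = v/c = 0.988
(1+β)/(1-β) = 1.988/0.012 = 165.7
Doppler factor = √(165.7) = 12.87
f_obs = 602.3 × 12.87 = 7752 THz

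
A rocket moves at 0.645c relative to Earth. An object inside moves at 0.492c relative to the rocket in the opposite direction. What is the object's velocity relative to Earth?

Object's velocity in rocket frame is u' = -0.492c
u = (u' + v)/(1 + u'v/c²) = (v - 0.492)/(1 - 0.492·v/c²)
Numerator: 0.645 - 0.492 = 0.153
Denominator: 1 - 0.31734 = 0.68266
u = 0.153/0.68266 = 0.2241c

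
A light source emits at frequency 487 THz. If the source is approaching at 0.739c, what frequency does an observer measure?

β = v/c = 0.739
(1+β)/(1-β) = 1.739/0.261 = 6.663
Doppler factor = √(6.663) = 2.581
f_obs = 487 × 2.581 = 1257 THz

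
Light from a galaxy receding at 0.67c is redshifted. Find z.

β = 0.67
(1+β)/(1-β) = 1.67/0.33 = 5.061
√(5.061) = 2.250
z = 2.250 - 1 = 1.250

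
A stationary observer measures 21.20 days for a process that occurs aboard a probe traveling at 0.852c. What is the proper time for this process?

Dilated time Δt = 21.20 days
γ = 1/√(1 - 0.852²) = 1.910
Δt₀ = Δt/γ = 21.20/1.910 = 11.10 days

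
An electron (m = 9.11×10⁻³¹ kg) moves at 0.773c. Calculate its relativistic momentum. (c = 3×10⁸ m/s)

γ = 1/√(1 - 0.773²) = 1.5763
v = 0.773 × 3×10⁸ = 2.319×10⁸ m/s
p = γmv = 1.5763 × 9.11×10⁻³¹ × 2.319×10⁸ = 3.330×10⁻²² kg·m/s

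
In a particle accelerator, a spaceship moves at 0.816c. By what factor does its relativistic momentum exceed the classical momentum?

p_rel = γmv, p_class = mv
Ratio = γ = 1/√(1 - 0.816²)
= 1/√(0.334144) = 1.730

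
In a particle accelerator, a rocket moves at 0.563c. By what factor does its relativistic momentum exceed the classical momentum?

p_rel = γmv, p_class = mv
Ratio = γ = 1/√(1 - 0.563²)
= 1/√(0.683031) = 1.210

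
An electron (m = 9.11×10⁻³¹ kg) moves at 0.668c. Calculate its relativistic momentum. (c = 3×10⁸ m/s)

γ = 1/√(1 - 0.668²) = 1.3438
v = 0.668 × 3×10⁸ = 2.004×10⁸ m/s
p = γmv = 1.3438 × 9.11×10⁻³¹ × 2.004×10⁸ = 2.453×10⁻²² kg·m/s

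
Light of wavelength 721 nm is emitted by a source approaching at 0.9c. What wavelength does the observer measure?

β = 0.9
Wavelength Doppler factor = √(0.1/1.9) = √(0.05263) = 0.2294
λ_obs = 721 × 0.2294 = 165.4 nm (blueshift)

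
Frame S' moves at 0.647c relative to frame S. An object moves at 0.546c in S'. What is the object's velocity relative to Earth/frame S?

u = (u' + v)/(1 + u'v/c²)
Numerator: 0.546 + 0.647 = 1.193
Denominator: 1 + 0.353262 = 1.353262
u = 1.193/1.353262 = 0.8816c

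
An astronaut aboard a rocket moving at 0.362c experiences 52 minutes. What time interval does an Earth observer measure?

Proper time Δt₀ = 52 minutes
γ = 1/√(1 - 0.362²) = 1.07276
Δt = γΔt₀ = 1.07276 × 52 = 55.78 minutes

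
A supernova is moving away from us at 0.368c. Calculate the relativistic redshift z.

β = 0.368
(1+β)/(1-β) = 1.368/0.632 = 2.16456
√(2.16456) = 1.4712
z = 1.4712 - 1 = 0.4712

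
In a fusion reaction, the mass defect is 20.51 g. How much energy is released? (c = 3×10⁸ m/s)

Convert mass defect: Δm = 20.51 g = 0.02051 kg
E = Δm·c² = 0.02051 × (3×10⁸)²
= 0.02051 × 9×10¹⁶ = 1.846×10¹⁵ J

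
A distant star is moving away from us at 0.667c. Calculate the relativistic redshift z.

β = 0.667
(1+β)/(1-β) = 1.667/0.333 = 5.006
√(5.006) = 2.237
z = 2.237 - 1 = 1.237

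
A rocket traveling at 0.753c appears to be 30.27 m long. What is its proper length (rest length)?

Contracted length L = 30.27 m
γ = 1/√(1 - 0.753²) = 1.5197
L₀ = γL = 1.5197 × 30.27 = 46.00 m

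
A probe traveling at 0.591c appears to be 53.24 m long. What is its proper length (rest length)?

Contracted length L = 53.24 m
γ = 1/√(1 - 0.591²) = 1.2397
L₀ = γL = 1.2397 × 53.24 = 66.00 m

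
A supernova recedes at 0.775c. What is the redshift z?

β = 0.775
(1+β)/(1-β) = 1.775/0.225 = 7.889
√(7.889) = 2.809
z = 2.809 - 1 = 1.809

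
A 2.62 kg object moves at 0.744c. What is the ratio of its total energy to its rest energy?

E = γmc², E₀ = mc²
E/E₀ = γ = 1/√(1 - 0.744²) = 1.497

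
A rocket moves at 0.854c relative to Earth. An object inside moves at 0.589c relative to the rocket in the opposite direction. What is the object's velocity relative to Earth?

Object's velocity in rocket frame is u' = -0.589c
u = (u' + v)/(1 + u'v/c²) = (v - 0.589)/(1 - 0.589·v/c²)
Numerator: 0.854 - 0.589 = 0.265
Denominator: 1 - 0.503006 = 0.496994
u = 0.265/0.496994 = 0.5332c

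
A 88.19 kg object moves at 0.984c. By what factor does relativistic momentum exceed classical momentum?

p_rel = γmv, p_class = mv
Ratio = γ = 1/√(1 - 0.984²) = 5.613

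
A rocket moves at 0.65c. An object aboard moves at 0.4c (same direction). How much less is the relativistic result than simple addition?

Classical: u' + v = 0.4 + 0.65 = 1.05c
Relativistic: u = (0.4 + 0.65)/(1 + 0.26) = 1.05/1.26 = 0.8333c
Difference: 1.05 - 0.8333 = 0.2167c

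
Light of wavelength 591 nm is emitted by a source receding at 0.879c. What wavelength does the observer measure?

β = 0.879
Wavelength Doppler factor = √(1.879/0.121) = √(15.53) = 3.941
λ_obs = 591 × 3.941 = 2329 nm (redshift)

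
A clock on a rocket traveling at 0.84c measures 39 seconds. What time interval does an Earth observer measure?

Proper time Δt₀ = 39 seconds
γ = 1/√(1 - 0.84²) = 1.843
Δt = γΔt₀ = 1.843 × 39 = 71.88 seconds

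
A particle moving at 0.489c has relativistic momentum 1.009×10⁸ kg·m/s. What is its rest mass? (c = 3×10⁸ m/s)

γ = 1/√(1 - 0.489²) = 1.1464
v = 0.489 × 3×10⁸ = 1.467×10⁸ m/s
m = p/(γv) = 1.009×10⁸/(1.1464 × 1.467×10⁸) = 0.6000 kg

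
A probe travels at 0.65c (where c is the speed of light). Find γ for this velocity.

v/c = 0.65, so (v/c)² = 0.4225
1 - (v/c)² = 0.5775
γ = 1/√(0.5775) = 1.316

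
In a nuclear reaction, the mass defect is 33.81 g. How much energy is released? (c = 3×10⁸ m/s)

Convert mass defect: Δm = 33.81 g = 0.03381 kg
E = Δm·c² = 0.03381 × (3×10⁸)²
= 0.03381 × 9×10¹⁶ = 3.043×10¹⁵ J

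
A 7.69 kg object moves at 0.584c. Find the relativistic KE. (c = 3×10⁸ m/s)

γ = 1/√(1 - 0.584²) = 1.2319
γ - 1 = 0.2319
KE = (γ-1)mc² = 0.2319 × 7.69 × (3×10⁸)² = 1.605×10¹⁷ J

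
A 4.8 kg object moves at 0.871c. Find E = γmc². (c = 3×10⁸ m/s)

γ = 1/√(1 - 0.871²) = 2.0355
mc² = 4.8 × (3×10⁸)² = 4.320×10¹⁷ J
E = γmc² = 2.0355 × 4.320×10¹⁷ = 8.793×10¹⁷ J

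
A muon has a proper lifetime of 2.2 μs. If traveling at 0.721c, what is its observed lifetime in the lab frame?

Proper lifetime τ₀ = 2.2 μs
γ = 1/√(1 - 0.721²) = 1.443
τ = γτ₀ = 1.443 × 2.2 μs = 3.175 μs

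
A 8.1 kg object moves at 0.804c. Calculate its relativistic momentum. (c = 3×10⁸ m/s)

γ = 1/√(1 - 0.804²) = 1.682
v = 0.804 × 3×10⁸ = 2.412×10⁸ m/s
p = γmv = 1.682 × 8.1 × 2.412×10⁸ = 3.286×10⁹ kg·m/s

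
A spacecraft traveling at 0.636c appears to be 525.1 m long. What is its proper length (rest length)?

Contracted length L = 525.1 m
γ = 1/√(1 - 0.636²) = 1.296
L₀ = γL = 1.296 × 525.1 = 680.5 m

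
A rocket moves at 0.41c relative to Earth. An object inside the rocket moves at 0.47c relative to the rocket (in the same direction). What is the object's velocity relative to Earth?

u = (u' + v)/(1 + u'v/c²)
Numerator: 0.47 + 0.41 = 0.88
Denominator: 1 + 0.1927 = 1.1927
u = 0.88/1.1927 = 0.7378c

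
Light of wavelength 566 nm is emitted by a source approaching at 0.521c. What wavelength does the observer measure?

β = 0.521
Wavelength Doppler factor = √(0.479/1.521) = √(0.3149) = 0.5612
λ_obs = 566 × 0.5612 = 317.6 nm (blueshift)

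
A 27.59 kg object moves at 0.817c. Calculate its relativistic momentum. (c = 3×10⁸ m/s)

γ = 1/√(1 - 0.817²) = 1.734
v = 0.817 × 3×10⁸ = 2.451×10⁸ m/s
p = γmv = 1.734 × 27.59 × 2.451×10⁸ = 1.173×10¹⁰ kg·m/s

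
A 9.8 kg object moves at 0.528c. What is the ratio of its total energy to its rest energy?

E = γmc², E₀ = mc²
E/E₀ = γ = 1/√(1 - 0.528²) = 1.178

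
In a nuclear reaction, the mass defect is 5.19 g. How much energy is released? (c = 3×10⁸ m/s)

Convert mass defect: Δm = 5.19 g = 0.00519 kg
E = Δm·c² = 0.00519 × (3×10⁸)²
= 0.00519 × 9×10¹⁶ = 4.671×10¹⁴ J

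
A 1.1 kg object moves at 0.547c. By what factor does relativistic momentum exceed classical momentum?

p_rel = γmv, p_class = mv
Ratio = γ = 1/√(1 - 0.547²) = 1.195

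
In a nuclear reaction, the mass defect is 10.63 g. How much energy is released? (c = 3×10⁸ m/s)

Convert mass defect: Δm = 10.63 g = 0.01063 kg
E = Δm·c² = 0.01063 × (3×10⁸)²
= 0.01063 × 9×10¹⁶ = 9.567×10¹⁴ J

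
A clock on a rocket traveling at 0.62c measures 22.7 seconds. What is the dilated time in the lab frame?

Proper time Δt₀ = 22.7 seconds
γ = 1/√(1 - 0.62²) = 1.2745
Δt = γΔt₀ = 1.2745 × 22.7 = 28.93 seconds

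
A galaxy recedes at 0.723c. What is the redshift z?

β = 0.723
(1+β)/(1-β) = 1.723/0.277 = 6.220
√(6.220) = 2.494
z = 2.494 - 1 = 1.494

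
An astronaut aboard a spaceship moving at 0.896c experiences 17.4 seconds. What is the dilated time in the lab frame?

Proper time Δt₀ = 17.4 seconds
γ = 1/√(1 - 0.896²) = 2.252
Δt = γΔt₀ = 2.252 × 17.4 = 39.18 seconds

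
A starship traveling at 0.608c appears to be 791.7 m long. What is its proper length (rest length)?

Contracted length L = 791.7 m
γ = 1/√(1 - 0.608²) = 1.25955
L₀ = γL = 1.25955 × 791.7 = 997.2 m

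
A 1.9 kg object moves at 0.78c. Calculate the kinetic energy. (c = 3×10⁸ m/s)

γ = 1/√(1 - 0.78²) = 1.598
γ - 1 = 0.5980
KE = (γ-1)mc² = 0.5980 × 1.9 × (3×10⁸)² = 1.023×10¹⁷ J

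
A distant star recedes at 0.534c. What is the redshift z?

β = 0.534
(1+β)/(1-β) = 1.534/0.466 = 3.2918
√(3.2918) = 1.8143
z = 1.8143 - 1 = 0.8143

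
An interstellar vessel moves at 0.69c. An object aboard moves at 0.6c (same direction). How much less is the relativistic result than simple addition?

Classical: u' + v = 0.6 + 0.69 = 1.29c
Relativistic: u = (0.6 + 0.69)/(1 + 0.414) = 1.29/1.414 = 0.9123c
Difference: 1.29 - 0.9123 = 0.3777c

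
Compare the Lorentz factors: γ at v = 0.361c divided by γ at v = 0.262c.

γ₁ = 1/√(1 - 0.361²) = 1.072
γ₂ = 1/√(1 - 0.262²) = 1.036
γ₁/γ₂ = 1.072/1.036 = 1.035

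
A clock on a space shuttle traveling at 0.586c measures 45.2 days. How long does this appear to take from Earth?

Proper time Δt₀ = 45.2 days
γ = 1/√(1 - 0.586²) = 1.234
Δt = γΔt₀ = 1.234 × 45.2 = 55.78 days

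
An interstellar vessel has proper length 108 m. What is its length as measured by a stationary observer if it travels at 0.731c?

Proper length L₀ = 108 m
γ = 1/√(1 - 0.731²) = 1.46546
L = L₀/γ = 108/1.46546 = 73.70 m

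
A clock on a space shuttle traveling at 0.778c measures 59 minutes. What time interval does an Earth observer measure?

Proper time Δt₀ = 59 minutes
γ = 1/√(1 - 0.778²) = 1.5917
Δt = γΔt₀ = 1.5917 × 59 = 93.91 minutes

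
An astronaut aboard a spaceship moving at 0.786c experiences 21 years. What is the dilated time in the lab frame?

Proper time Δt₀ = 21 years
γ = 1/√(1 - 0.786²) = 1.6175
Δt = γΔt₀ = 1.6175 × 21 = 33.97 years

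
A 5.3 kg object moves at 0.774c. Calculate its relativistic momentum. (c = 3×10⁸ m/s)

γ = 1/√(1 - 0.774²) = 1.5793
v = 0.774 × 3×10⁸ = 2.322×10⁸ m/s
p = γmv = 1.5793 × 5.3 × 2.322×10⁸ = 1.944×10⁹ kg·m/s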